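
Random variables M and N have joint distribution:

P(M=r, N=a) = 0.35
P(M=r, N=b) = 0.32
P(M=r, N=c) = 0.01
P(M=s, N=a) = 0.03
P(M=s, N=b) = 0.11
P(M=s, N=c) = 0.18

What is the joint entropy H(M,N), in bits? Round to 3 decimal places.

H(M,N) = −Σ p(x,y)·log₂ p(x,y) over all 6 cells.
  cell (r,a): −0.35·log₂0.35 = 0.5301
  cell (r,b): −0.32·log₂0.32 = 0.5260
  cell (r,c): −0.01·log₂0.01 = 0.0664
  cell (s,a): −0.03·log₂0.03 = 0.1518
  cell (s,b): −0.11·log₂0.11 = 0.3503
  cell (s,c): −0.18·log₂0.18 = 0.4453
Sum = 2.070 bits.

2.070 bits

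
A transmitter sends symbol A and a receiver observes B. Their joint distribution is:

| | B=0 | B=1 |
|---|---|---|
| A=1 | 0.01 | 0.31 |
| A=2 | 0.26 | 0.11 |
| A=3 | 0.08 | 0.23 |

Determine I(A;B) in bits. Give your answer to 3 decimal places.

Marginals: p(A) = (0.3200, 0.3700, 0.3100), p(B) = (0.3500, 0.6500).
I(A;B) = Σ p(x,y)·log₂[p(x,y)/(p(x)p(y))].
  (1,0): 0.01·log₂(0.0893) = -0.0349
  (1,1): 0.31·log₂(1.4904) = 0.1785
  (2,0): 0.26·log₂(2.0077) = 0.2614
  (2,1): 0.11·log₂(0.4574) = -0.1241
  (3,0): 0.08·log₂(0.7373) = -0.0352
  (3,1): 0.23·log₂(1.1414) = 0.0439
Sum = 0.290 bits.

0.290 bits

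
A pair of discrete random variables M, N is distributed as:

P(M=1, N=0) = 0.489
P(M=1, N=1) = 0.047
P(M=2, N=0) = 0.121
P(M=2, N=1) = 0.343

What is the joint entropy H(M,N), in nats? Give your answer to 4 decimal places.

1.1161 nats

H(M,N) = −Σ p(x,y)·ln p(x,y) over all 4 cells.
  cell (1,0): −0.489·ln0.489 = 0.34983
  cell (1,1): −0.047·ln0.047 = 0.14371
  cell (2,0): −0.121·ln0.121 = 0.25555
  cell (2,1): −0.343·ln0.343 = 0.36702
Sum = 1.1161 nats.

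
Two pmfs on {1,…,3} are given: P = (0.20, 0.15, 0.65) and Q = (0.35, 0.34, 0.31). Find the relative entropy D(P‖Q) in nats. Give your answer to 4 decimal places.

0.2466 nats

D(P‖Q) = Σ p·ln(p/q).
  0.20·ln(0.20/0.35) = -0.11192
  0.15·ln(0.15/0.34) = -0.12275
  0.65·ln(0.65/0.31) = 0.48126
D(P‖Q) = 0.2466 nats.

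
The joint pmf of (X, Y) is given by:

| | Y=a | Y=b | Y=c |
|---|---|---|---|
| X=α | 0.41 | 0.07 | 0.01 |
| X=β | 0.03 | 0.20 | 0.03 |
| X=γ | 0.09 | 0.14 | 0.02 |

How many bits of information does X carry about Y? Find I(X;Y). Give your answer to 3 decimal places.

Marginals: p(X) = (0.4900, 0.2600, 0.2500), p(Y) = (0.5300, 0.4100, 0.0600).
I(X;Y) = H(X) + H(Y) − H(X,Y).
H(X) = 1.5096, H(Y) = 1.2564, H(X,Y) = 2.4529.
I(X;Y) = 1.5096 + 1.2564 − 2.4529 = 0.313 bits.

0.313 bits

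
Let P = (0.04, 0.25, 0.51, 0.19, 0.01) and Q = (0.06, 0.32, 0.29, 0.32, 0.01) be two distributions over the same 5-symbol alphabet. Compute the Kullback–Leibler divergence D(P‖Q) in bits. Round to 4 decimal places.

D(P‖Q) = Σ p·log₂(p/q).
  0.04·log₂(0.04/0.06) = -0.02340
  0.25·log₂(0.25/0.32) = -0.08904
  0.51·log₂(0.51/0.29) = 0.41537
  0.19·log₂(0.19/0.32) = -0.14289
  0.01·log₂(0.01/0.01) = 0.00000
D(P‖Q) = 0.1600 bits.

0.1600 bits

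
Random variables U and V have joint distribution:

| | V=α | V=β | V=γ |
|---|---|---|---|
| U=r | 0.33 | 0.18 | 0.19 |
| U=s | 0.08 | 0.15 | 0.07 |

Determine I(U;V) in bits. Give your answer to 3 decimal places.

Marginals: p(U) = (0.7000, 0.3000), p(V) = (0.4100, 0.3300, 0.2600).
I(U;V) = H(U) + H(V) − H(U,V).
H(U) = 0.8813, H(V) = 1.5605, H(U,V) = 2.3990.
I(U;V) = 0.8813 + 1.5605 − 2.3990 = 0.043 bits.

0.043 bits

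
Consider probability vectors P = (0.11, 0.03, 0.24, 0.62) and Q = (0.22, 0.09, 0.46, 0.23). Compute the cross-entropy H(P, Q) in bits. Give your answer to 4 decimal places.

1.9280 bits

H(P,Q) = −Σ p·log₂ q.
  −0.11·log₂(0.22) = 0.24029
  −0.03·log₂(0.09) = 0.10422
  −0.24·log₂(0.46) = 0.26887
  −0.62·log₂(0.23) = 1.31458
H(P,Q) = 1.9280 bits.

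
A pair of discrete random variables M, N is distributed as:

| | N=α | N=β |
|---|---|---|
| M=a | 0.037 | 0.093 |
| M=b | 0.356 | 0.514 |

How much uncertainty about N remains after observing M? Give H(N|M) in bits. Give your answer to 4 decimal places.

0.9612 bits

Chain rule: H(N|M) = H(M,N) − H(M).
Marginals: p(M) = (0.1300, 0.8700), p(N) = (0.3930, 0.6070).
H(M,N) = 1.5186 bits; H(M) = 0.5574 bits.
H(N|M) = 1.5186 − 0.5574 = 0.9612 bits.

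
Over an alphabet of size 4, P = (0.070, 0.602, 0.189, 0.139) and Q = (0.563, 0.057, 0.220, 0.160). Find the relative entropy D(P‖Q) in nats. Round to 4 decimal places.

D(P‖Q) = Σ p·ln(p/q).
  0.070·ln(0.070/0.563) = -0.14593
  0.602·ln(0.602/0.057) = 1.41904
  0.189·ln(0.189/0.220) = -0.02871
  0.139·ln(0.139/0.160) = -0.01956
D(P‖Q) = 1.2248 nats.

1.2248 nats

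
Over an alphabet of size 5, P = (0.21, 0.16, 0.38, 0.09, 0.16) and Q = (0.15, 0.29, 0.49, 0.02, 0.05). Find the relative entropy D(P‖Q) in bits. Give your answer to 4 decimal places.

D(P‖Q) = Σ p·log₂(p/q).
  0.21·log₂(0.21/0.15) = 0.10194
  0.16·log₂(0.16/0.29) = -0.13728
  0.38·log₂(0.38/0.49) = -0.13938
  0.09·log₂(0.09/0.02) = 0.19529
  0.16·log₂(0.16/0.05) = 0.26849
D(P‖Q) = 0.2891 bits.

0.2891 bits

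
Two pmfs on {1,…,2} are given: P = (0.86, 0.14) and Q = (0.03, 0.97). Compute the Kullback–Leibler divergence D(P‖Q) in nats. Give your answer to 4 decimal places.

D(P‖Q) = Σ p·ln(p/q).
  0.86·ln(0.86/0.03) = 2.88593
  0.14·ln(0.14/0.97) = -0.27099
D(P‖Q) = 2.6149 nats.

2.6149 nats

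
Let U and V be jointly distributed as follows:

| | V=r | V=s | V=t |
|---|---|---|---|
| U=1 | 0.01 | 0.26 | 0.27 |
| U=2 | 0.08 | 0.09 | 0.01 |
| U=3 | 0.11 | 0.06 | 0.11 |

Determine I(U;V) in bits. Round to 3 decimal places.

Marginals: p(U) = (0.5400, 0.1800, 0.2800), p(V) = (0.2000, 0.4100, 0.3900).
I(U;V) = Σ p(x,y)·log₂[p(x,y)/(p(x)p(y))].
  (1,r): 0.01·log₂(0.0926) = -0.0343
  (1,s): 0.26·log₂(1.1743) = 0.0603
  (1,t): 0.27·log₂(1.2821) = 0.0968
  (2,r): 0.08·log₂(2.2222) = 0.0922
  (2,s): 0.09·log₂(1.2195) = 0.0258
  (2,t): 0.01·log₂(0.1425) = -0.0281
  (3,r): 0.11·log₂(1.9643) = 0.1071
  (3,s): 0.06·log₂(0.5226) = -0.0562
  (3,t): 0.11·log₂(1.0073) = 0.0012
Sum = 0.265 bits.

0.265 bits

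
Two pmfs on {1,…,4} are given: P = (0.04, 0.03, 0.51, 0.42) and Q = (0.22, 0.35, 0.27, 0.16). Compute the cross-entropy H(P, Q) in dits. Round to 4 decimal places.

H(P,Q) = −Σ p·log₁₀ q.
  −0.04·log₁₀(0.22) = 0.02630
  −0.03·log₁₀(0.35) = 0.01368
  −0.51·log₁₀(0.27) = 0.29000
  −0.42·log₁₀(0.16) = 0.33427
H(P,Q) = 0.6643 dits.

0.6643 dits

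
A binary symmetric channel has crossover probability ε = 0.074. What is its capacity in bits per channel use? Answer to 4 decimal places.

0.6193 bits

Binary symmetric channel: C = 1 − h₂(ε) where h₂ is the binary entropy function.
h₂(0.074) = −0.074·log₂0.074 − 0.926·log₂0.926 = 0.3807.
C = 1 − 0.3807 = 0.6193 bits per channel use.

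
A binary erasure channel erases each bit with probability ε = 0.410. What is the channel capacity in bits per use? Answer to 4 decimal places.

Binary erasure channel: capacity C = 1 − ε.
C = 1 − 0.410 = 0.5900 bits per channel use.

0.5900 bits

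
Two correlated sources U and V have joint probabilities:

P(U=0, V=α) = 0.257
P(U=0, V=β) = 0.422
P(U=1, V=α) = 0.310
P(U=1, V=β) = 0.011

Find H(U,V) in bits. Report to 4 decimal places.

H(U,V) = −Σ p(x,y)·log₂ p(x,y) over all 4 cells.
  cell (0,α): −0.257·log₂0.257 = 0.50376
  cell (0,β): −0.422·log₂0.422 = 0.52526
  cell (1,α): −0.310·log₂0.310 = 0.52379
  cell (1,β): −0.011·log₂0.011 = 0.07157
Sum = 1.6244 bits.

1.6244 bits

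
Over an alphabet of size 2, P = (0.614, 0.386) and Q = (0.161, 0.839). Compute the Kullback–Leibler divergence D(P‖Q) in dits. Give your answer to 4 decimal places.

D(P‖Q) = Σ p·log₁₀(p/q).
  0.614·log₁₀(0.614/0.161) = 0.35694
  0.386·log₁₀(0.386/0.839) = -0.13015
D(P‖Q) = 0.2268 dits.

0.2268 dits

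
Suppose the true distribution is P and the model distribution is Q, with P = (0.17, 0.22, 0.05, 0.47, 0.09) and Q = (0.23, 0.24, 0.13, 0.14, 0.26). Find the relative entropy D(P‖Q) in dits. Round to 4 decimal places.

D(P‖Q) = Σ p·log₁₀(p/q).
  0.17·log₁₀(0.17/0.23) = -0.02232
  0.22·log₁₀(0.22/0.24) = -0.00831
  0.05·log₁₀(0.05/0.13) = -0.02075
  0.47·log₁₀(0.47/0.14) = 0.24721
  0.09·log₁₀(0.09/0.26) = -0.04147
D(P‖Q) = 0.1544 dits.

0.1544 dits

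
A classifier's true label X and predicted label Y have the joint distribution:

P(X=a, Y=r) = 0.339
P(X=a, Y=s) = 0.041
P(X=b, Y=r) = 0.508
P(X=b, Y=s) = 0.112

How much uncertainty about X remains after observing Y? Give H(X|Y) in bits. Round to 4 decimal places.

Chain rule: H(X|Y) = H(X,Y) − H(Y).
Marginals: p(X) = (0.3800, 0.6200), p(Y) = (0.8470, 0.1530).
H(X,Y) = 1.5681 bits; H(Y) = 0.6173 bits.
H(X|Y) = 1.5681 − 0.6173 = 0.9508 bits.

0.9508 bits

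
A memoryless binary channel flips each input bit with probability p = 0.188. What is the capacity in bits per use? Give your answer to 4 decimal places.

0.3027 bits

Binary symmetric channel: C = 1 − h₂(ε) where h₂ is the binary entropy function.
h₂(0.188) = −0.188·log₂0.188 − 0.812·log₂0.812 = 0.6973.
C = 1 − 0.6973 = 0.3027 bits per channel use.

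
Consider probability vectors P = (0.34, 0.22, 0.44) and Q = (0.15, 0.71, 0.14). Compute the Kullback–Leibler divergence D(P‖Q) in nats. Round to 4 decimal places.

0.5243 nats

D(P‖Q) = Σ p·ln(p/q).
  0.34·ln(0.34/0.15) = 0.27823
  0.22·ln(0.22/0.71) = -0.25776
  0.44·ln(0.44/0.14) = 0.50386
D(P‖Q) = 0.5243 nats.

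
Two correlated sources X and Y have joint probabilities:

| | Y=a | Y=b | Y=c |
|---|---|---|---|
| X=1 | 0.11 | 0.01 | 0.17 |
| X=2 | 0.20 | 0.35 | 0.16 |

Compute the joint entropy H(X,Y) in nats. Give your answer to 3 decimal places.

1.573 nats

H(X,Y) = −Σ p(x,y)·ln p(x,y) over all 6 cells.
  cell (1,a): −0.11·ln0.11 = 0.2428
  cell (1,b): −0.01·ln0.01 = 0.0461
  cell (1,c): −0.17·ln0.17 = 0.3012
  cell (2,a): −0.20·ln0.20 = 0.3219
  cell (2,b): −0.35·ln0.35 = 0.3674
  cell (2,c): −0.16·ln0.16 = 0.2932
Sum = 1.573 nats.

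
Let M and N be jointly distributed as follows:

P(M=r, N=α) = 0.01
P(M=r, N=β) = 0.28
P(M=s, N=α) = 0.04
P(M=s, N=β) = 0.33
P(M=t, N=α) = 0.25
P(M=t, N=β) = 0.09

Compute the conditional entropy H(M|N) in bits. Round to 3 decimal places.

1.226 bits

Marginals: p(M) = (0.2900, 0.3700, 0.3400), p(N) = (0.3000, 0.7000).
H(M|N) = Σ p(N) · H(M|N=·).
  N=α: p=0.3000, H(M|N=α) = 0.7703
  N=β: p=0.7000, H(M|N=β) = 1.4207
Weighted sum = 1.226 bits.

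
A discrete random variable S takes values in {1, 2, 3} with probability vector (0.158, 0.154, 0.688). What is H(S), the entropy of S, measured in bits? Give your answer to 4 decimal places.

1.2074 bits

H(S) = −Σ p·log₂ p.
  −(0.158)·log₂(0.158) = 0.42060
  −(0.154)·log₂(0.154) = 0.41565
  −(0.688)·log₂(0.688) = 0.37119
Sum: 0.42060 + 0.41565 + 0.37119 = 1.2074 bits.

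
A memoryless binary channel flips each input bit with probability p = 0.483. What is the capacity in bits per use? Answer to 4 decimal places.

0.0008 bits

Binary symmetric channel: C = 1 − h₂(ε) where h₂ is the binary entropy function.
h₂(0.483) = −0.483·log₂0.483 − 0.517·log₂0.517 = 0.9992.
C = 1 − 0.9992 = 0.0008 bits per channel use.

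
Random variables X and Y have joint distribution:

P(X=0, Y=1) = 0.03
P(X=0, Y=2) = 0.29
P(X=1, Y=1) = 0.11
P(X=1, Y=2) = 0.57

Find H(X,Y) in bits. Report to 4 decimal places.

1.4822 bits

H(X,Y) = −Σ p(x,y)·log₂ p(x,y) over all 4 cells.
  cell (0,1): −0.03·log₂0.03 = 0.15177
  cell (0,2): −0.29·log₂0.29 = 0.51790
  cell (1,1): −0.11·log₂0.11 = 0.35029
  cell (1,2): −0.57·log₂0.57 = 0.46225
Sum = 1.4822 bits.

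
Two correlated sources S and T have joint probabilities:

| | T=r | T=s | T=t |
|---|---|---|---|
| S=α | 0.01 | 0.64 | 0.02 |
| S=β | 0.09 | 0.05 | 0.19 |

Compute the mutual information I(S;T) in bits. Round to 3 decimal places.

Marginals: p(S) = (0.6700, 0.3300), p(T) = (0.1000, 0.6900, 0.2100).
I(S;T) = H(S) + H(T) − H(S,T).
H(S) = 0.9149, H(T) = 1.1744, H(S,T) = 1.5754.
I(S;T) = 0.9149 + 1.1744 − 1.5754 = 0.514 bits.

0.514 bits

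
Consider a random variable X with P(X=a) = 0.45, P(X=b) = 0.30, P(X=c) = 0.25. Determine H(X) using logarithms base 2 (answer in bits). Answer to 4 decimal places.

1.5395 bits

H(X) = −Σ p·log₂ p.
  −(0.45)·log₂(0.45) = 0.51840
  −(0.30)·log₂(0.30) = 0.52109
  −(0.25)·log₂(0.25) = 0.50000
Sum: 0.51840 + 0.52109 + 0.50000 = 1.5395 bits.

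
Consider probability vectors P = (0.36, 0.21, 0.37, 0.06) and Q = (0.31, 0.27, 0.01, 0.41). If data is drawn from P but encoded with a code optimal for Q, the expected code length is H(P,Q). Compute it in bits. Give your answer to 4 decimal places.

3.5404 bits

H(P,Q) = −Σ p·log₂ q.
  −0.36·log₂(0.31) = 0.60828
  −0.21·log₂(0.27) = 0.39668
  −0.37·log₂(0.01) = 2.45823
  −0.06·log₂(0.41) = 0.07718
H(P,Q) = 3.5404 bits.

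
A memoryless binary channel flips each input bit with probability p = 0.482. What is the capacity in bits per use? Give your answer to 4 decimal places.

0.0009 bits

Binary symmetric channel: C = 1 − h₂(ε) where h₂ is the binary entropy function.
h₂(0.482) = −0.482·log₂0.482 − 0.518·log₂0.518 = 0.9991.
C = 1 − 0.9991 = 0.0009 bits per channel use.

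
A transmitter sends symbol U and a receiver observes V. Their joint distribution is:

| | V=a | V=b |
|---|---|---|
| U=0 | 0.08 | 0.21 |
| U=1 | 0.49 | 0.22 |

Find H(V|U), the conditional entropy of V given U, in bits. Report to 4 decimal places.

0.8805 bits

Marginals: p(U) = (0.2900, 0.7100), p(V) = (0.5700, 0.4300).
H(V|U) = Σ p(U) · H(V|U=·).
  U=0: p=0.2900, H(V|U=0) = 0.8498
  U=1: p=0.7100, H(V|U=1) = 0.8930
Weighted sum = 0.8805 bits.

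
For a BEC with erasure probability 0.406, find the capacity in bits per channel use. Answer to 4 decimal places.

Binary erasure channel: capacity C = 1 − ε.
C = 1 − 0.406 = 0.5940 bits per channel use.

0.5940 bits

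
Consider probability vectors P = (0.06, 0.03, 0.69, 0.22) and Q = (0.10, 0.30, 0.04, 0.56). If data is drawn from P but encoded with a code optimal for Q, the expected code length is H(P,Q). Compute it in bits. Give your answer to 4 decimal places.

3.6397 bits

H(P,Q) = −Σ p·log₂ q.
  −0.06·log₂(0.10) = 0.19932
  −0.03·log₂(0.30) = 0.05211
  −0.69·log₂(0.04) = 3.20426
  −0.22·log₂(0.56) = 0.18403
H(P,Q) = 3.6397 bits.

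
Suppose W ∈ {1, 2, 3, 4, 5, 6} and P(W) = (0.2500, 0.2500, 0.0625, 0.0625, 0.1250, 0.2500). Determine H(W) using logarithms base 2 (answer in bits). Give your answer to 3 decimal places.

H(W) = −Σ p·log₂ p.
  −(0.2500)·log₂(0.2500) = 0.5000
  −(0.2500)·log₂(0.2500) = 0.5000
  −(0.0625)·log₂(0.0625) = 0.2500
  −(0.0625)·log₂(0.0625) = 0.2500
  −(0.1250)·log₂(0.1250) = 0.3750
  −(0.2500)·log₂(0.2500) = 0.5000
Sum: 0.5000 + 0.5000 + 0.2500 + 0.2500 + 0.3750 + 0.5000 = 2.375 bits.

2.375 bits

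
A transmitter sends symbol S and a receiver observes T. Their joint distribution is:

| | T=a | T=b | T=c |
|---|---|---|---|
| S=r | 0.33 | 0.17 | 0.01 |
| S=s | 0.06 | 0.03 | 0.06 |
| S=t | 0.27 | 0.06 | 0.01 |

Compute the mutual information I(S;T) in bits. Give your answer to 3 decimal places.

Marginals: p(S) = (0.5100, 0.1500, 0.3400), p(T) = (0.6600, 0.2600, 0.0800).
I(S;T) = Σ p(x,y)·log₂[p(x,y)/(p(x)p(y))].
  (r,a): 0.33·log₂(0.9804) = -0.0094
  (r,b): 0.17·log₂(1.2821) = 0.0609
  (r,c): 0.01·log₂(0.2451) = -0.0203
  (s,a): 0.06·log₂(0.6061) = -0.0433
  (s,b): 0.03·log₂(0.7692) = -0.0114
  (s,c): 0.06·log₂(5.0000) = 0.1393
  (t,a): 0.27·log₂(1.2032) = 0.0721
  (t,b): 0.06·log₂(0.6787) = -0.0335
  (t,c): 0.01·log₂(0.3676) = -0.0144
Sum = 0.140 bits.

0.140 bits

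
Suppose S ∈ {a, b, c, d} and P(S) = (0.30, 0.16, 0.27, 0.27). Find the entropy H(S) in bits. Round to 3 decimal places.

1.964 bits

H(S) = −Σ p·log₂ p.
  −(0.30)·log₂(0.30) = 0.5211
  −(0.16)·log₂(0.16) = 0.4230
  −(0.27)·log₂(0.27) = 0.5100
  −(0.27)·log₂(0.27) = 0.5100
Sum: 0.5211 + 0.4230 + 0.5100 + 0.5100 = 1.964 bits.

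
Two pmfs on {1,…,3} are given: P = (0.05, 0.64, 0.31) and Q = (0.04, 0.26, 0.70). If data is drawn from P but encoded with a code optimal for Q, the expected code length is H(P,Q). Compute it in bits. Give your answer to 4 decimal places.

1.6355 bits

H(P,Q) = −Σ p·log₂ q.
  −0.05·log₂(0.04) = 0.23219
  −0.64·log₂(0.26) = 1.24379
  −0.31·log₂(0.70) = 0.15952
H(P,Q) = 1.6355 bits.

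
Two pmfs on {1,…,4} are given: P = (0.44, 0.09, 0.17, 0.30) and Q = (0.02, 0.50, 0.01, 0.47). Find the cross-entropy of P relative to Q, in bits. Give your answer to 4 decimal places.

H(P,Q) = −Σ p·log₂ q.
  −0.44·log₂(0.02) = 2.48330
  −0.09·log₂(0.50) = 0.09000
  −0.17·log₂(0.01) = 1.12946
  −0.30·log₂(0.47) = 0.32678
H(P,Q) = 4.0295 bits.

4.0295 bits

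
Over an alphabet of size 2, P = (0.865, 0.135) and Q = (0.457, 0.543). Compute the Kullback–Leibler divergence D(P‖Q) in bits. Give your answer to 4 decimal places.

0.5252 bits

D(P‖Q) = Σ p·log₂(p/q).
  0.865·log₂(0.865/0.457) = 0.79624
  0.135·log₂(0.135/0.543) = -0.27108
D(P‖Q) = 0.5252 bits.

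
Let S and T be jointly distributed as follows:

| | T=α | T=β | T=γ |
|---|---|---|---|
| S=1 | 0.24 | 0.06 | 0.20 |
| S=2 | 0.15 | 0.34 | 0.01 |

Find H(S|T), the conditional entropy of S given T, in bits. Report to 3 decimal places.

Chain rule: H(S|T) = H(S,T) − H(T).
Marginals: p(S) = (0.5000, 0.5000), p(T) = (0.3900, 0.4000, 0.2100).
H(S,T) = 2.2082 bits; H(T) = 1.5314 bits.
H(S|T) = 2.2082 − 1.5314 = 0.677 bits.

0.677 bits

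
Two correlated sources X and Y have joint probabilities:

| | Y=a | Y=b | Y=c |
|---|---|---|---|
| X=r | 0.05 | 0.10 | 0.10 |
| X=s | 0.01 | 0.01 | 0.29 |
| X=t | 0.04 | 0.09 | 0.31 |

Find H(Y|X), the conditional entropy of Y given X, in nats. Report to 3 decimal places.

0.699 nats

Chain rule: H(Y|X) = H(X,Y) − H(X).
Marginals: p(X) = (0.2500, 0.3100, 0.4400), p(Y) = (0.1000, 0.2000, 0.7000).
H(X,Y) = 1.7699 nats; H(X) = 1.0709 nats.
H(Y|X) = 1.7699 − 1.0709 = 0.699 nats.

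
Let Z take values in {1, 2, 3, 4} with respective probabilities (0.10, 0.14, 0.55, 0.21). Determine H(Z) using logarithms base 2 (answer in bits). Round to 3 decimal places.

1.676 bits

H(Z) = −Σ p·log₂ p.
  −(0.10)·log₂(0.10) = 0.3322
  −(0.14)·log₂(0.14) = 0.3971
  −(0.55)·log₂(0.55) = 0.4744
  −(0.21)·log₂(0.21) = 0.4728
Sum: 0.3322 + 0.3971 + 0.4744 + 0.4728 = 1.676 bits.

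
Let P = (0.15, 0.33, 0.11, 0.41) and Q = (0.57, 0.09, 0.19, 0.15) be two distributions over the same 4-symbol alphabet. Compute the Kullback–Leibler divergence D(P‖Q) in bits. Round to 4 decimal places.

D(P‖Q) = Σ p·log₂(p/q).
  0.15·log₂(0.15/0.57) = -0.28890
  0.33·log₂(0.33/0.09) = 0.61857
  0.11·log₂(0.11/0.19) = -0.08673
  0.41·log₂(0.41/0.15) = 0.59477
D(P‖Q) = 0.8377 bits.

0.8377 bits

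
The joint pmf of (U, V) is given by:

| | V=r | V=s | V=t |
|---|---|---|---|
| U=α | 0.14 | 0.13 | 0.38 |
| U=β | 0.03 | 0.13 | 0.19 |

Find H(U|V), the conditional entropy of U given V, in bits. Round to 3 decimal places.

0.898 bits

Chain rule: H(U|V) = H(U,V) − H(V).
Marginals: p(U) = (0.6500, 0.3500), p(V) = (0.1700, 0.2600, 0.5700).
H(U,V) = 2.2998 bits; H(V) = 1.4021 bits.
H(U|V) = 2.2998 − 1.4021 = 0.898 bits.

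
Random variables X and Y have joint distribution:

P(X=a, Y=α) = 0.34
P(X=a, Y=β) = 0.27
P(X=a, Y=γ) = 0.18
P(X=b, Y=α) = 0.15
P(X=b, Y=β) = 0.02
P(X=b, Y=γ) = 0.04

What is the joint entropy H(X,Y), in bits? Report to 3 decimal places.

H(X,Y) = −Σ p(x,y)·log₂ p(x,y) over all 6 cells.
  cell (a,α): −0.34·log₂0.34 = 0.5292
  cell (a,β): −0.27·log₂0.27 = 0.5100
  cell (a,γ): −0.18·log₂0.18 = 0.4453
  cell (b,α): −0.15·log₂0.15 = 0.4105
  cell (b,β): −0.02·log₂0.02 = 0.1129
  cell (b,γ): −0.04·log₂0.04 = 0.1858
Sum = 2.194 bits.

2.194 bits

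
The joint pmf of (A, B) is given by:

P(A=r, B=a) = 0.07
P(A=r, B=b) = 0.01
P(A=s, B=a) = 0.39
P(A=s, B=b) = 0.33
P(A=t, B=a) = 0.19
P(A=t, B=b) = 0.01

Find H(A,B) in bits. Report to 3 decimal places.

1.914 bits

H(A,B) = −Σ p(x,y)·log₂ p(x,y) over all 6 cells.
  cell (r,a): −0.07·log₂0.07 = 0.2686
  cell (r,b): −0.01·log₂0.01 = 0.0664
  cell (s,a): −0.39·log₂0.39 = 0.5298
  cell (s,b): −0.33·log₂0.33 = 0.5278
  cell (t,a): −0.19·log₂0.19 = 0.4552
  cell (t,b): −0.01·log₂0.01 = 0.0664
Sum = 1.914 bits.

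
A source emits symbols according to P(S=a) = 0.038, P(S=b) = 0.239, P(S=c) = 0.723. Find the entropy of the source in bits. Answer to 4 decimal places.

1.0111 bits

H(S) = −Σ p·log₂ p.
  −(0.038)·log₂(0.038) = 0.17928
  −(0.239)·log₂(0.239) = 0.49352
  −(0.723)·log₂(0.723) = 0.33832
Sum: 0.17928 + 0.49352 + 0.33832 = 1.0111 bits.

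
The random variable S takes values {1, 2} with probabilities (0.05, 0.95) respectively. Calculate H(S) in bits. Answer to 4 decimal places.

H(S) = −Σ p·log₂ p.
  −(0.05)·log₂(0.05) = 0.21610
  −(0.95)·log₂(0.95) = 0.07030
Sum: 0.21610 + 0.07030 = 0.2864 bits.

0.2864 bits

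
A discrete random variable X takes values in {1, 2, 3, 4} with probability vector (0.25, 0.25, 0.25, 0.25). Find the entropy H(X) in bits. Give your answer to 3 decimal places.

2.000 bits

H(X) = −Σ p·log₂ p.
  −(0.25)·log₂(0.25) = 0.5000
  −(0.25)·log₂(0.25) = 0.5000
  −(0.25)·log₂(0.25) = 0.5000
  −(0.25)·log₂(0.25) = 0.5000
Sum: 0.5000 + 0.5000 + 0.5000 + 0.5000 = 2.000 bits.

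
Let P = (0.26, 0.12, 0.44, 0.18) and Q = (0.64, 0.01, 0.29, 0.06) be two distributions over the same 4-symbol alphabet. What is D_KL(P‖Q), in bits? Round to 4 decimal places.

0.6422 bits

D(P‖Q) = Σ p·log₂(p/q).
  0.26·log₂(0.26/0.64) = -0.33789
  0.12·log₂(0.12/0.01) = 0.43020
  0.44·log₂(0.44/0.29) = 0.26464
  0.18·log₂(0.18/0.06) = 0.28529
D(P‖Q) = 0.6422 bits.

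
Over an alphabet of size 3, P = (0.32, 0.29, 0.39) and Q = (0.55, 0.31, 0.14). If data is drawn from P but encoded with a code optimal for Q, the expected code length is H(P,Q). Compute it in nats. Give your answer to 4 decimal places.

H(P,Q) = −Σ p·ln q.
  −0.32·ln(0.55) = 0.19131
  −0.29·ln(0.31) = 0.33964
  −0.39·ln(0.14) = 0.76678
H(P,Q) = 1.2977 nats.

1.2977 nats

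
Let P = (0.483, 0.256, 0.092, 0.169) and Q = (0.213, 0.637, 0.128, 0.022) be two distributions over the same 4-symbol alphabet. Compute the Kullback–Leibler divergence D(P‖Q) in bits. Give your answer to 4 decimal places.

0.6871 bits

D(P‖Q) = Σ p·log₂(p/q).
  0.483·log₂(0.483/0.213) = 0.57050
  0.256·log₂(0.256/0.637) = -0.33668
  0.092·log₂(0.092/0.128) = -0.04383
  0.169·log₂(0.169/0.022) = 0.49710
D(P‖Q) = 0.6871 bits.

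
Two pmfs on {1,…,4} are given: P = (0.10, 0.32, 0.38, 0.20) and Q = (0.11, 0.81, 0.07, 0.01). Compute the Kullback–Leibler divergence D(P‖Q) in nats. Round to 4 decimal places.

D(P‖Q) = Σ p·ln(p/q).
  0.10·ln(0.10/0.11) = -0.00953
  0.32·ln(0.32/0.81) = -0.29719
  0.38·ln(0.38/0.07) = 0.64284
  0.20·ln(0.20/0.01) = 0.59915
D(P‖Q) = 0.9353 nats.

0.9353 nats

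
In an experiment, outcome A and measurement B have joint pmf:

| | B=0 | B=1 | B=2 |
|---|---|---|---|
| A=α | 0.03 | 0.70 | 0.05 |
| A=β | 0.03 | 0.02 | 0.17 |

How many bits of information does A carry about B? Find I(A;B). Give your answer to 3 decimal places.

Marginals: p(A) = (0.7800, 0.2200), p(B) = (0.0600, 0.7200, 0.2200).
I(A;B) = Σ p(x,y)·log₂[p(x,y)/(p(x)p(y))].
  (α,0): 0.03·log₂(0.6410) = -0.0192
  (α,1): 0.70·log₂(1.2464) = 0.2225
  (α,2): 0.05·log₂(0.2914) = -0.0890
  (β,0): 0.03·log₂(2.2727) = 0.0355
  (β,1): 0.02·log₂(0.1263) = -0.0597
  (β,2): 0.17·log₂(3.5124) = 0.3081
Sum = 0.398 bits.

0.398 bits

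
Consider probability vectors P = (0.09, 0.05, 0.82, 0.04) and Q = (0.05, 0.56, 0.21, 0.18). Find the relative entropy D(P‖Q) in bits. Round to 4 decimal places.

D(P‖Q) = Σ p·log₂(p/q).
  0.09·log₂(0.09/0.05) = 0.07632
  0.05·log₂(0.05/0.56) = -0.17427
  0.82·log₂(0.82/0.21) = 1.61149
  0.04·log₂(0.04/0.18) = -0.08680
D(P‖Q) = 1.4267 bits.

1.4267 bits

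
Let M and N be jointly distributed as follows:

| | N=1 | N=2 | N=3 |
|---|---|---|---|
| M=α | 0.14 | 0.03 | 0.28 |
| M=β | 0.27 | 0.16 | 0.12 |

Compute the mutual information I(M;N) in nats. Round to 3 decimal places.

Marginals: p(M) = (0.4500, 0.5500), p(N) = (0.4100, 0.1900, 0.4000).
I(M;N) = Σ p(x,y)·ln[p(x,y)/(p(x)p(y))].
  (α,1): 0.14·ln(0.7588) = -0.0386
  (α,2): 0.03·ln(0.3509) = -0.0314
  (α,3): 0.28·ln(1.5556) = 0.1237
  (β,1): 0.27·ln(1.1973) = 0.0486
  (β,2): 0.16·ln(1.5311) = 0.0682
  (β,3): 0.12·ln(0.5455) = -0.0727
Sum = 0.098 nats.

0.098 nats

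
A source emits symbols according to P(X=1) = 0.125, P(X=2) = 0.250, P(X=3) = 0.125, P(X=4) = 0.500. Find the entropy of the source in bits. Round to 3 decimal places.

H(X) = −Σ p·log₂ p.
  −(0.125)·log₂(0.125) = 0.3750
  −(0.250)·log₂(0.250) = 0.5000
  −(0.125)·log₂(0.125) = 0.3750
  −(0.500)·log₂(0.500) = 0.5000
Sum: 0.3750 + 0.5000 + 0.3750 + 0.5000 = 1.750 bits.

1.750 bits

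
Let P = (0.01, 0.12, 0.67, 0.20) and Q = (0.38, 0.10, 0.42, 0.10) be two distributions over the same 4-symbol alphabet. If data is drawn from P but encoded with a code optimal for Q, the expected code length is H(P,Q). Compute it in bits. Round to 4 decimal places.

H(P,Q) = −Σ p·log₂ q.
  −0.01·log₂(0.38) = 0.01396
  −0.12·log₂(0.10) = 0.39863
  −0.67·log₂(0.42) = 0.83853
  −0.20·log₂(0.10) = 0.66439
H(P,Q) = 1.9155 bits.

1.9155 bits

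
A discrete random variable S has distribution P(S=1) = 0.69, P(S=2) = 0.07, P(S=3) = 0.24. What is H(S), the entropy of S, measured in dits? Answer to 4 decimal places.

0.3408 dits

H(S) = −Σ p·log₁₀ p.
  −(0.69)·log₁₀(0.69) = 0.11119
  −(0.07)·log₁₀(0.07) = 0.08084
  −(0.24)·log₁₀(0.24) = 0.14875
Sum: 0.11119 + 0.08084 + 0.14875 = 0.3408 dits.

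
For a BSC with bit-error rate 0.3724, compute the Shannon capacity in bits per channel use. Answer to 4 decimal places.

Binary symmetric channel: C = 1 − h₂(ε) where h₂ is the binary entropy function.
h₂(0.3724) = −0.3724·log₂0.3724 − 0.6276·log₂0.6276 = 0.9525.
C = 1 − 0.9525 = 0.0475 bits per channel use.

0.0475 bits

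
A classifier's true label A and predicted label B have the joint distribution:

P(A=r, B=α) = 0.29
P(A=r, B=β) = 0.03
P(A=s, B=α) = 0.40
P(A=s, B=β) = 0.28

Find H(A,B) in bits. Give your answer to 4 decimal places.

H(A,B) = −Σ p(x,y)·log₂ p(x,y) over all 4 cells.
  cell (r,α): −0.29·log₂0.29 = 0.51790
  cell (r,β): −0.03·log₂0.03 = 0.15177
  cell (s,α): −0.40·log₂0.40 = 0.52877
  cell (s,β): −0.28·log₂0.28 = 0.51422
Sum = 1.7127 bits.

1.7127 bits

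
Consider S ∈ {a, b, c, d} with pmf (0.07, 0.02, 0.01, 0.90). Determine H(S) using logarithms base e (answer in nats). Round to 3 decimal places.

H(S) = −Σ p·ln p.
  −(0.07)·ln(0.07) = 0.1861
  −(0.02)·ln(0.02) = 0.0782
  −(0.01)·ln(0.01) = 0.0461
  −(0.90)·ln(0.90) = 0.0948
Sum: 0.1861 + 0.0782 + 0.0461 + 0.0948 = 0.405 nats.

0.405 nats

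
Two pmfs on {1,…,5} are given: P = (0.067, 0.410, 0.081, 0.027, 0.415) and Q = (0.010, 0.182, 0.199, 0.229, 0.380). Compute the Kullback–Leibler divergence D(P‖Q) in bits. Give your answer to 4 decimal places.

0.5287 bits

D(P‖Q) = Σ p·log₂(p/q).
  0.067·log₂(0.067/0.010) = 0.18386
  0.410·log₂(0.410/0.182) = 0.48039
  0.081·log₂(0.081/0.199) = -0.10504
  0.027·log₂(0.027/0.229) = -0.08328
  0.415·log₂(0.415/0.380) = 0.05275
D(P‖Q) = 0.5287 bits.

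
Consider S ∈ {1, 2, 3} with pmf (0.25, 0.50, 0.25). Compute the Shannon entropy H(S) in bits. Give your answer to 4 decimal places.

H(S) = −Σ p·log₂ p.
  −(0.25)·log₂(0.25) = 0.50000
  −(0.50)·log₂(0.50) = 0.50000
  −(0.25)·log₂(0.25) = 0.50000
Sum: 0.50000 + 0.50000 + 0.50000 = 1.5000 bits.

1.5000 bits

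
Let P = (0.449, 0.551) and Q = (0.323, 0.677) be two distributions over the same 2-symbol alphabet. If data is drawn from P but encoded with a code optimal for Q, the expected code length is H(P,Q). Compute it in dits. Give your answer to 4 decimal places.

0.3137 dits

H(P,Q) = −Σ p·log₁₀ q.
  −0.449·log₁₀(0.323) = 0.22037
  −0.551·log₁₀(0.677) = 0.09335
H(P,Q) = 0.3137 dits.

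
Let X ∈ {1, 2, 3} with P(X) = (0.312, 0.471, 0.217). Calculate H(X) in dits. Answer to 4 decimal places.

H(X) = −Σ p·log₁₀ p.
  −(0.312)·log₁₀(0.312) = 0.15782
  −(0.471)·log₁₀(0.471) = 0.15401
  −(0.217)·log₁₀(0.217) = 0.14399
Sum: 0.15782 + 0.15401 + 0.14399 = 0.4558 dits.

0.4558 dits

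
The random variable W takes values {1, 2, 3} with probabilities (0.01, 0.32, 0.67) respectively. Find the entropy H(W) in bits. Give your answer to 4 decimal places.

0.9796 bits

H(W) = −Σ p·log₂ p.
  −(0.01)·log₂(0.01) = 0.06644
  −(0.32)·log₂(0.32) = 0.52603
  −(0.67)·log₂(0.67) = 0.38710
Sum: 0.06644 + 0.52603 + 0.38710 = 0.9796 bits.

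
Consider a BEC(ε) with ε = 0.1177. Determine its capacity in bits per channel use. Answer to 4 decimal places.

0.8823 bits

Binary erasure channel: capacity C = 1 − ε.
C = 1 − 0.1177 = 0.8823 bits per channel use.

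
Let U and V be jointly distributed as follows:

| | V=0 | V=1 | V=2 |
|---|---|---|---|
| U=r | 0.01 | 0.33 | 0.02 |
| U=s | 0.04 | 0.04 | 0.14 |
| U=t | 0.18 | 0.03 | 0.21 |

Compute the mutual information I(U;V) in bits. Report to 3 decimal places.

0.538 bits

Marginals: p(U) = (0.3600, 0.2200, 0.4200), p(V) = (0.2300, 0.4000, 0.3700).
I(U;V) = Σ p(x,y)·log₂[p(x,y)/(p(x)p(y))].
  (r,0): 0.01·log₂(0.1208) = -0.0305
  (r,1): 0.33·log₂(2.2917) = 0.3948
  (r,2): 0.02·log₂(0.1502) = -0.0547
  (s,0): 0.04·log₂(0.7905) = -0.0136
  (s,1): 0.04·log₂(0.4545) = -0.0455
  (s,2): 0.14·log₂(1.7199) = 0.1095
  (t,0): 0.18·log₂(1.8634) = 0.1616
  (t,1): 0.03·log₂(0.1786) = -0.0746
  (t,2): 0.21·log₂(1.3514) = 0.0912
Sum = 0.538 bits.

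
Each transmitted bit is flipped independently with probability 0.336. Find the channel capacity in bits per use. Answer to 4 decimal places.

Binary symmetric channel: C = 1 − h₂(ε) where h₂ is the binary entropy function.
h₂(0.336) = −0.336·log₂0.336 − 0.664·log₂0.664 = 0.9209.
C = 1 − 0.9209 = 0.0791 bits per channel use.

0.0791 bits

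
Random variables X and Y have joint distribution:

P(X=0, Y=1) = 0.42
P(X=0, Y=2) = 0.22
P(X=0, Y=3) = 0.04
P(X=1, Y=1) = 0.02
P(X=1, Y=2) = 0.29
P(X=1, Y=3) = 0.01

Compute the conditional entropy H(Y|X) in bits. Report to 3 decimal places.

Chain rule: H(Y|X) = H(X,Y) − H(X).
Marginals: p(X) = (0.6800, 0.3200), p(Y) = (0.4400, 0.5100, 0.0500).
H(X,Y) = 1.8892 bits; H(X) = 0.9044 bits.
H(Y|X) = 1.8892 − 0.9044 = 0.985 bits.

0.985 bits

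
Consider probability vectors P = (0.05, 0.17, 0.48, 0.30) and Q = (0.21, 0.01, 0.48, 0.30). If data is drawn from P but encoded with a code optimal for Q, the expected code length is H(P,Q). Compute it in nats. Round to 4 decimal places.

H(P,Q) = −Σ p·ln q.
  −0.05·ln(0.21) = 0.07803
  −0.17·ln(0.01) = 0.78288
  −0.48·ln(0.48) = 0.35231
  −0.30·ln(0.30) = 0.36119
H(P,Q) = 1.5744 nats.

1.5744 nats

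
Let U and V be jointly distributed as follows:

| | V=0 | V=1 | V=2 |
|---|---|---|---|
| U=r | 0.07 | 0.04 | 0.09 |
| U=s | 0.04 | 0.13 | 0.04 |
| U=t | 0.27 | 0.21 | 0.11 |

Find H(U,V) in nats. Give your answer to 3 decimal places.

1.978 nats

H(U,V) = −Σ p(x,y)·ln p(x,y) over all 9 cells.
  cell (r,0): −0.07·ln0.07 = 0.1861
  cell (r,1): −0.04·ln0.04 = 0.1288
  cell (r,2): −0.09·ln0.09 = 0.2167
  cell (s,0): −0.04·ln0.04 = 0.1288
  cell (s,1): −0.13·ln0.13 = 0.2652
  cell (s,2): −0.04·ln0.04 = 0.1288
  cell (t,0): −0.27·ln0.27 = 0.3535
  cell (t,1): −0.21·ln0.21 = 0.3277
  cell (t,2): −0.11·ln0.11 = 0.2428
Sum = 1.978 nats.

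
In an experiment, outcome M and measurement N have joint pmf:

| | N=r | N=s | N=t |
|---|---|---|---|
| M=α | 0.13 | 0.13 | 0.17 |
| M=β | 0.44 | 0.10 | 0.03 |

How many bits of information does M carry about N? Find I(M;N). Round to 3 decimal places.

0.195 bits

Marginals: p(M) = (0.4300, 0.5700), p(N) = (0.5700, 0.2300, 0.2000).
I(M;N) = Σ p(x,y)·log₂[p(x,y)/(p(x)p(y))].
  (α,r): 0.13·log₂(0.5304) = -0.1189
  (α,s): 0.13·log₂(1.3145) = 0.0513
  (α,t): 0.17·log₂(1.9767) = 0.1671
  (β,r): 0.44·log₂(1.3543) = 0.1925
  (β,s): 0.10·log₂(0.7628) = -0.0391
  (β,t): 0.03·log₂(0.2632) = -0.0578
Sum = 0.195 bits.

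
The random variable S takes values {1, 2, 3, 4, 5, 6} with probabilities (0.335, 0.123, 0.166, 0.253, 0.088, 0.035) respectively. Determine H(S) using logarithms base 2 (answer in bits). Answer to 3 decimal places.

2.310 bits

H(S) = −Σ p·log₂ p.
  −(0.335)·log₂(0.335) = 0.5286
  −(0.123)·log₂(0.123) = 0.3719
  −(0.166)·log₂(0.166) = 0.4301
  −(0.253)·log₂(0.253) = 0.5016
  −(0.088)·log₂(0.088) = 0.3086
  −(0.035)·log₂(0.035) = 0.1693
Sum: 0.5286 + 0.3719 + 0.4301 + 0.5016 + 0.3086 + 0.1693 = 2.310 bits.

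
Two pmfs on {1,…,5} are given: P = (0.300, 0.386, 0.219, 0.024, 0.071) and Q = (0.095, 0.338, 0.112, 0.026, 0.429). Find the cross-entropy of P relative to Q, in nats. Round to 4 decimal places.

H(P,Q) = −Σ p·ln q.
  −0.300·ln(0.095) = 0.70616
  −0.386·ln(0.338) = 0.41870
  −0.219·ln(0.112) = 0.47945
  −0.024·ln(0.026) = 0.08759
  −0.071·ln(0.429) = 0.06009
H(P,Q) = 1.7520 nats.

1.7520 nats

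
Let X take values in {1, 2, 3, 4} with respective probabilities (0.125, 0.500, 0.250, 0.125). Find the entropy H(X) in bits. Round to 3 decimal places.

H(X) = −Σ p·log₂ p.
  −(0.125)·log₂(0.125) = 0.3750
  −(0.500)·log₂(0.500) = 0.5000
  −(0.250)·log₂(0.250) = 0.5000
  −(0.125)·log₂(0.125) = 0.3750
Sum: 0.3750 + 0.5000 + 0.5000 + 0.3750 = 1.750 bits.

1.750 bits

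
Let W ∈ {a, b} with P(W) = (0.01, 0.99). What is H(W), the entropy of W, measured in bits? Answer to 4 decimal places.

H(W) = −Σ p·log₂ p.
  −(0.01)·log₂(0.01) = 0.06644
  −(0.99)·log₂(0.99) = 0.01435
Sum: 0.06644 + 0.01435 = 0.0808 bits.

0.0808 bits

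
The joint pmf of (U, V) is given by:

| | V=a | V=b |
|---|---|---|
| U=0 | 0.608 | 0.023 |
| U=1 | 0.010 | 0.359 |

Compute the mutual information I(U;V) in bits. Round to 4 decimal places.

0.7507 bits

Marginals: p(U) = (0.6310, 0.3690), p(V) = (0.6180, 0.3820).
I(U;V) = H(U) + H(V) − H(U,V).
H(U) = 0.9499, H(V) = 0.9594, H(U,V) = 1.1586.
I(U;V) = 0.9499 + 0.9594 − 1.1586 = 0.7507 bits.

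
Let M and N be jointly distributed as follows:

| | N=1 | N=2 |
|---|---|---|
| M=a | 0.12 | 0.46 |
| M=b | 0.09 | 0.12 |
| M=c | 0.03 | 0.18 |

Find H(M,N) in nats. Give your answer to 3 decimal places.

1.497 nats

H(M,N) = −Σ p(x,y)·ln p(x,y) over all 6 cells.
  cell (a,1): −0.12·ln0.12 = 0.2544
  cell (a,2): −0.46·ln0.46 = 0.3572
  cell (b,1): −0.09·ln0.09 = 0.2167
  cell (b,2): −0.12·ln0.12 = 0.2544
  cell (c,1): −0.03·ln0.03 = 0.1052
  cell (c,2): −0.18·ln0.18 = 0.3087
Sum = 1.497 nats.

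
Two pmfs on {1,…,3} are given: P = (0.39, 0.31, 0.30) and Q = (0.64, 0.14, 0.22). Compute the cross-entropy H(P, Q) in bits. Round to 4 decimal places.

H(P,Q) = −Σ p·log₂ q.
  −0.39·log₂(0.64) = 0.25110
  −0.31·log₂(0.14) = 0.87932
  −0.30·log₂(0.22) = 0.65533
H(P,Q) = 1.7857 bits.

1.7857 bits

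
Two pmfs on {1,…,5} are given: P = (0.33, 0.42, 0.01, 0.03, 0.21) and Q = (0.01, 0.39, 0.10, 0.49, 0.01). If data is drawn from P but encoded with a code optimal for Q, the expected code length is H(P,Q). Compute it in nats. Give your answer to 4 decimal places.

H(P,Q) = −Σ p·ln q.
  −0.33·ln(0.01) = 1.51971
  −0.42·ln(0.39) = 0.39548
  −0.01·ln(0.10) = 0.02303
  −0.03·ln(0.49) = 0.02140
  −0.21·ln(0.01) = 0.96709
H(P,Q) = 2.9267 nats.

2.9267 nats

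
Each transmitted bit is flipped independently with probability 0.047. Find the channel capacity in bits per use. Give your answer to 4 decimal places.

Binary symmetric channel: C = 1 − h₂(ε) where h₂ is the binary entropy function.
h₂(0.047) = −0.047·log₂0.047 − 0.953·log₂0.953 = 0.2735.
C = 1 − 0.2735 = 0.7265 bits per channel use.

0.7265 bits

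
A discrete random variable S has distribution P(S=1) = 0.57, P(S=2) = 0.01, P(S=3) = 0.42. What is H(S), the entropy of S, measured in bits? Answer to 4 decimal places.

1.0543 bits

H(S) = −Σ p·log₂ p.
  −(0.57)·log₂(0.57) = 0.46225
  −(0.01)·log₂(0.01) = 0.06644
  −(0.42)·log₂(0.42) = 0.52565
Sum: 0.46225 + 0.06644 + 0.52565 = 1.0543 bits.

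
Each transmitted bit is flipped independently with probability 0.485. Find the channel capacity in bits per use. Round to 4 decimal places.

Binary symmetric channel: C = 1 − h₂(ε) where h₂ is the binary entropy function.
h₂(0.485) = −0.485·log₂0.485 − 0.515·log₂0.515 = 0.9994.
C = 1 − 0.9994 = 0.0006 bits per channel use.

0.0006 bits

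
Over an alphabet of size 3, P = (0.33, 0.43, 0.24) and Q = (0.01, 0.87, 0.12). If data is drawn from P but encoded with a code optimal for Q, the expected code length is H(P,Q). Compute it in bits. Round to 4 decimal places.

3.0130 bits

H(P,Q) = −Σ p·log₂ q.
  −0.33·log₂(0.01) = 2.19247
  −0.43·log₂(0.87) = 0.08639
  −0.24·log₂(0.12) = 0.73413
H(P,Q) = 3.0130 bits.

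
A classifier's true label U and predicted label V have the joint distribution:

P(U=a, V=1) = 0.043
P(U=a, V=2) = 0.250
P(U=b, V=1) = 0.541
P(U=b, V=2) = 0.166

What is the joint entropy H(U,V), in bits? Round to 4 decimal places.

H(U,V) = −Σ p(x,y)·log₂ p(x,y) over all 4 cells.
  cell (a,1): −0.043·log₂0.043 = 0.19520
  cell (a,2): −0.250·log₂0.250 = 0.50000
  cell (b,1): −0.541·log₂0.541 = 0.47949
  cell (b,2): −0.166·log₂0.166 = 0.43006
Sum = 1.6048 bits.

1.6048 bits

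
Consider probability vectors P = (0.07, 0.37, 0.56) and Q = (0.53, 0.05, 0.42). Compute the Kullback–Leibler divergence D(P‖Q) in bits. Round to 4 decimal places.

D(P‖Q) = Σ p·log₂(p/q).
  0.07·log₂(0.07/0.53) = -0.20444
  0.37·log₂(0.37/0.05) = 1.06838
  0.56·log₂(0.56/0.42) = 0.23242
D(P‖Q) = 1.0964 bits.

1.0964 bits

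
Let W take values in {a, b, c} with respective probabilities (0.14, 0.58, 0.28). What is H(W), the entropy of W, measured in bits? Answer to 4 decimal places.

H(W) = −Σ p·log₂ p.
  −(0.14)·log₂(0.14) = 0.39711
  −(0.58)·log₂(0.58) = 0.45581
  −(0.28)·log₂(0.28) = 0.51422
Sum: 0.39711 + 0.45581 + 0.51422 = 1.3671 bits.

1.3671 bits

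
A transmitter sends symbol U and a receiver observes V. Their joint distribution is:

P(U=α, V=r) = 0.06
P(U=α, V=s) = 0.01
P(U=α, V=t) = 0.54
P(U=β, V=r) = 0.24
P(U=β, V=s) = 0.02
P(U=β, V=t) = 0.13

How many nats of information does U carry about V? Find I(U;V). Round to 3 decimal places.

0.170 nats

Marginals: p(U) = (0.6100, 0.3900), p(V) = (0.3000, 0.0300, 0.6700).
I(U;V) = H(U) + H(V) − H(U,V).
H(U) = 0.6687, H(V) = 0.7347, H(U,V) = 1.2336.
I(U;V) = 0.6687 + 0.7347 − 1.2336 = 0.170 nats.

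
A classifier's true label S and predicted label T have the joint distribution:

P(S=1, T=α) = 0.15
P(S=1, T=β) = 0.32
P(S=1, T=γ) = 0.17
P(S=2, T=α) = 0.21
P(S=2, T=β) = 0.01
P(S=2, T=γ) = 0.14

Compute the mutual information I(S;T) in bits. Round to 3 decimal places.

0.217 bits

Marginals: p(S) = (0.6400, 0.3600), p(T) = (0.3600, 0.3300, 0.3100).
I(S;T) = H(S) + H(T) − H(S,T).
H(S) = 0.9427, H(T) = 1.5822, H(S,T) = 2.3075.
I(S;T) = 0.9427 + 1.5822 − 2.3075 = 0.217 bits.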